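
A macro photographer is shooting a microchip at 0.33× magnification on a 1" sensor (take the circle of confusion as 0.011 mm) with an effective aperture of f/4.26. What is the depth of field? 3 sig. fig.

At magnification m, DoF ≈ 2·N_eff·c/m² = 2 × 4.26 × 0.011 / 0.33² = 0.09372 / 0.1089 ≈ 0.861 mm.

0.861 mm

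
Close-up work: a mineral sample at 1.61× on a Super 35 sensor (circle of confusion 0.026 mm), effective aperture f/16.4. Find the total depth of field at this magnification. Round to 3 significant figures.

0.329 mm

At magnification m, DoF ≈ 2·N_eff·c/m² = 2 × 16.4 × 0.026 / 1.61² = 0.8528 / 2.592 ≈ 0.329 mm.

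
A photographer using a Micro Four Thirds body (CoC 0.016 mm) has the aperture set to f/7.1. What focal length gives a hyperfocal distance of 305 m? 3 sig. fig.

186 mm

From H = f²/(N·c) + f, with f ≪ H: f ≈ √(H·N·c) = √(305000 × 7.1 × 0.016) = √34648 ≈ 186.1 mm.
The +f correction barely moves this — solving exactly, f² + N·c·f − N·c·H = 0 ⇒ f = (−N·c + √((N·c)² + 4·N·c·H))/2 = (−0.1136 + √138592)/2 ≈ 186.08 mm, so f ≈ 186 mm.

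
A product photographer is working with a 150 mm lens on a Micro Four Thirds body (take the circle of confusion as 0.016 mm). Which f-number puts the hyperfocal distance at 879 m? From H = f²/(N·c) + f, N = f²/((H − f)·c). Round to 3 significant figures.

f/1.60

Rearrange H = f²/(N·c) + f for N: N = f² / ((H − f)·c).
N = 150² / ((879000 − 150) × 0.016) = 22500 / 14062 ≈ 1.60.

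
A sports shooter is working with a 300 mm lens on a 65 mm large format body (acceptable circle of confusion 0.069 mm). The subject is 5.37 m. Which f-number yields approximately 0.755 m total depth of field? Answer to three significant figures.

f/18

Write h = H − f = f²/(N·c). The thin-lens limits are Dn = s·h/(h + (s−f)) and Df = s·h/(h − (s−f)), so DoF = Df − Dn = 2·s·(s−f)·h / (h² − (s−f)²).
That is a quadratic in h: DoF·h² − 2·s·(s−f)·h − DoF·(s−f)² = 0 ⇒ h = (s−f)·(s + √(s² + DoF²)) / DoF = 5070 × (5370 + √(5370² + 755²)) / 755 = 5070 × (5370 + 5422.82) / 755 ≈ 72476 mm.
Then N = f²/(c·h) = 300² / (0.069 × 72476) = 90000 / 5000.9 ≈ 18.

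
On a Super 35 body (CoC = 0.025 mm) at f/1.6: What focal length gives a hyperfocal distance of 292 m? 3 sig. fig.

From H = f²/(N·c) + f, with f ≪ H: f ≈ √(H·N·c) = √(292000 × 1.6 × 0.025) = √11680 ≈ 108.1 mm.
The +f correction barely moves this — solving exactly, f² + N·c·f − N·c·H = 0 ⇒ f = (−N·c + √((N·c)² + 4·N·c·H))/2 = (−0.04 + √46720)/2 ≈ 108.05 mm, so f ≈ 108 mm.

108 mm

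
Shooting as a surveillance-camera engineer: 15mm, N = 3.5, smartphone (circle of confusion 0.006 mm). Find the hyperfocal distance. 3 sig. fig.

Hyperfocal distance H = f²/(N·c) + f = 15²/(3.5 × 0.006) + 15 = 225/0.021 + 15 ≈ 10729.3 mm ≈ 10.7 m.

10.7 m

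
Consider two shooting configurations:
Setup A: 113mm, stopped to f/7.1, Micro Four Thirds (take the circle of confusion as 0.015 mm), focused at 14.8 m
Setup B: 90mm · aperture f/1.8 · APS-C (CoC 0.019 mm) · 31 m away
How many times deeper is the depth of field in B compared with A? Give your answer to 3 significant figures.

Setup A: H = 113²/(7.1×0.015) + 113 ≈ 120009.7 mm; DoF = Df − Dn = 16866.0 − 13184.9 ≈ 3681.1 mm.
Setup B: H = 90²/(1.8×0.019) + 90 ≈ 236932.1 mm; DoF = Df − Dn = 35653.0 − 27421.3 ≈ 8231.7 mm.
Ratio = 8231.7 / 3681.1 ≈ 2.24.

2.24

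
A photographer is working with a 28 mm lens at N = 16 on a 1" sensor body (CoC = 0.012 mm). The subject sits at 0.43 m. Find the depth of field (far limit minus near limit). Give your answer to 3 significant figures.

Hyperfocal distance H = f²/(N·c) + f = 28²/(16 × 0.012) + 28 = 784/0.192 + 28 ≈ 4111.3 mm ≈ 4.111 m.
Near limit Dn = s·(H − f)/(H + s − 2f) = 430 × (4111.3 − 28) / (4111.3 + 430 − 2 × 28) = 430 × 4083.3 / 4485.3 ≈ 391.461 mm.
Far limit Df = s·(H − f)/(H − s) = 430 × (4111.3 − 28) / (4111.3 − 430) = 430 × 4083.3 / 3681.3 ≈ 476.956 mm.
Depth of field = Df − Dn = 476.956 − 391.461 ≈ 85.495 mm.

85.5 mm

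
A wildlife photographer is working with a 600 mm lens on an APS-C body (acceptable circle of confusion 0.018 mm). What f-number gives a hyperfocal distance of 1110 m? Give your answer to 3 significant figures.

Rearrange H = f²/(N·c) + f for N: N = f² / ((H − f)·c).
N = 600² / ((1110000 − 600) × 0.018) = 360000 / 19969 ≈ 18.

f/18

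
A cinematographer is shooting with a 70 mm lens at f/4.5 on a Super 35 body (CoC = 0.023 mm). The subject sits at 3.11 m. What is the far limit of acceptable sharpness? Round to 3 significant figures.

3.32 m

Hyperfocal distance H = f²/(N·c) + f = 70²/(4.5 × 0.023) + 70 = 4900/0.1035 + 70 ≈ 47413.0 mm ≈ 47.41 m.
Far limit Df = s·(H − f)/(H − s) = 3110 × (47413.0 − 70) / (47413.0 − 3110) = 3110 × 47343.0 / 44303.0 ≈ 3323.4 mm ≈ 3.32 m.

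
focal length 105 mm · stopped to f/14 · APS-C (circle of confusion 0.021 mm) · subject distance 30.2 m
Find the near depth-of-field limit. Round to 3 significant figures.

16.8 m

Hyperfocal distance H = f²/(N·c) + f = 105²/(14 × 0.021) + 105 = 11025/0.294 + 105 ≈ 37605.0 mm ≈ 37.60 m.
Near limit Dn = s·(H − f)/(H + s − 2f) = 30200 × (37605.0 − 105) / (37605.0 + 30200 − 2 × 105) = 30200 × 37500.0 / 67595.0 ≈ 16754 mm ≈ 16.8 m.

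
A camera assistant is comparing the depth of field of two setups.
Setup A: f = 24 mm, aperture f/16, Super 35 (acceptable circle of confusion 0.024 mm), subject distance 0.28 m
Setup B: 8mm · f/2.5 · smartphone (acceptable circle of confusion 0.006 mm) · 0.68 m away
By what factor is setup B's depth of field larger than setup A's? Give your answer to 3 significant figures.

Setup A: H = 24²/(16×0.024) + 24 ≈ 1524.0 mm; DoF = Df − Dn = 337.621 − 239.180 ≈ 98.441 mm.
Setup B: H = 8²/(2.5×0.006) + 8 ≈ 4274.7 mm; DoF = Df − Dn = 807.12 − 587.47 ≈ 219.65 mm.
Ratio = 219.65 / 98.441 ≈ 2.23.

2.23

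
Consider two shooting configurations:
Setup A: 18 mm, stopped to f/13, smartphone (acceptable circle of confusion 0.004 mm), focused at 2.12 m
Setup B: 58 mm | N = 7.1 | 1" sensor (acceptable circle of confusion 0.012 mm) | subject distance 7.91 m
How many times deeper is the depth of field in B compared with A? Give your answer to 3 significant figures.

Setup A: H = 18²/(13×0.004) + 18 ≈ 6248.8 mm; DoF = Df − Dn = 3199.3 − 1585.2 ≈ 1614.1 mm.
Setup B: H = 58²/(7.1×0.012) + 58 ≈ 39541.6 mm; DoF = Df − Dn = 9873.5 − 6597.9 ≈ 3275.6 mm.
Ratio = 3275.6 / 1614.1 ≈ 2.03.

2.03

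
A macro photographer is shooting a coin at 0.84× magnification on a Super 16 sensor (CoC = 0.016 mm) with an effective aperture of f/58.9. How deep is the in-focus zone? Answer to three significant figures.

At magnification m, DoF ≈ 2·N_eff·c/m² = 2 × 58.9 × 0.016 / 0.84² = 1.885 / 0.7056 ≈ 2.67 mm.

2.67 mm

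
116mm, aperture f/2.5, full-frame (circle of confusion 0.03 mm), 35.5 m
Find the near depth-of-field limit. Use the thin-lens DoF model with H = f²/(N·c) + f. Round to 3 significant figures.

Hyperfocal distance H = f²/(N·c) + f = 116²/(2.5 × 0.03) + 116 = 13456/0.075 + 116 ≈ 179529.3 mm ≈ 179.5 m.
Near limit Dn = s·(H − f)/(H + s − 2f) = 35500 × (179529.3 − 116) / (179529.3 + 35500 − 2 × 116) = 35500 × 179413.3 / 214797.3 ≈ 29652 mm ≈ 29.7 m.

29.7 m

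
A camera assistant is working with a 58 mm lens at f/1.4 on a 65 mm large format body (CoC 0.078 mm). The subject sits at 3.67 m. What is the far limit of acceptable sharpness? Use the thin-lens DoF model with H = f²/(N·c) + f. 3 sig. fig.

4.16 m

Hyperfocal distance H = f²/(N·c) + f = 58²/(1.4 × 0.078) + 58 = 3364/0.1092 + 58 ≈ 30863.9 mm ≈ 30.86 m.
Far limit Df = s·(H − f)/(H − s) = 3670 × (30863.9 − 58) / (30863.9 − 3670) = 3670 × 30805.9 / 27193.9 ≈ 4157.5 mm ≈ 4.16 m.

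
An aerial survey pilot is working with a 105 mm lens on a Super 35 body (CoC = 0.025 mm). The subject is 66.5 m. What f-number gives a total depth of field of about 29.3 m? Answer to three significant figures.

f/1.40

Write h = H − f = f²/(N·c). The thin-lens limits are Dn = s·h/(h + (s−f)) and Df = s·h/(h − (s−f)), so DoF = Df − Dn = 2·s·(s−f)·h / (h² − (s−f)²).
That is a quadratic in h: DoF·h² − 2·s·(s−f)·h − DoF·(s−f)² = 0 ⇒ h = (s−f)·(s + √(s² + DoF²)) / DoF = 66395 × (66500 + √(66500² + 29300²)) / 29300 = 66395 × (66500 + 72668.7) / 29300 ≈ 315362 mm.
Then N = f²/(c·h) = 105² / (0.025 × 315362) = 11025 / 7884.0 ≈ 1.40.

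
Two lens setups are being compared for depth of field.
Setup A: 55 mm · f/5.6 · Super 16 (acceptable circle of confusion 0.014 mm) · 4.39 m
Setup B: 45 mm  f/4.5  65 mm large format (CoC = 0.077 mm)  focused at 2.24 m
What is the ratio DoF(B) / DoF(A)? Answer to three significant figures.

1.96

Setup A: H = 55²/(5.6×0.014) + 55 ≈ 38639.2 mm; DoF = Df − Dn = 4945.65 − 3946.59 ≈ 999.06 mm.
Setup B: H = 45²/(4.5×0.077) + 45 ≈ 5889.2 mm; DoF = Df − Dn = 3587.4 − 1628.4 ≈ 1959.0 mm.
Ratio = 1959.0 / 999.06 ≈ 1.96.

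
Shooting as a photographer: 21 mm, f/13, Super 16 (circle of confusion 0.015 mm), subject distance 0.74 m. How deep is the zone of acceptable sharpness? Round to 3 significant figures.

0.523 m

Hyperfocal distance H = f²/(N·c) + f = 21²/(13 × 0.015) + 21 = 441/0.195 + 21 ≈ 2282.5 mm ≈ 2.283 m.
Near limit Dn = s·(H − f)/(H + s − 2f) = 740 × (2282.5 − 21) / (2282.5 + 740 − 2 × 21) = 740 × 2261.5 / 2980.5 ≈ 561.49 mm.
Far limit Df = s·(H − f)/(H − s) = 740 × (2282.5 − 21) / (2282.5 − 740) = 740 × 2261.5 / 1542.5 ≈ 1084.92 mm.
Depth of field = Df − Dn = 1084.92 − 561.49 ≈ 523.43 mm ≈ 0.523 m.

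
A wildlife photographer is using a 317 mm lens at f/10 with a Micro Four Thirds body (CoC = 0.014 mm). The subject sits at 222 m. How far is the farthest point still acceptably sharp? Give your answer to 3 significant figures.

321 m

Hyperfocal distance H = f²/(N·c) + f = 317²/(10 × 0.014) + 317 = 100489/0.14 + 317 ≈ 718095.6 mm ≈ 718.1 m.
Far limit Df = s·(H − f)/(H − s) = 222000 × (718095.6 − 317) / (718095.6 − 222000) = 222000 × 717778.6 / 496095.6 ≈ 321202 mm ≈ 321 m.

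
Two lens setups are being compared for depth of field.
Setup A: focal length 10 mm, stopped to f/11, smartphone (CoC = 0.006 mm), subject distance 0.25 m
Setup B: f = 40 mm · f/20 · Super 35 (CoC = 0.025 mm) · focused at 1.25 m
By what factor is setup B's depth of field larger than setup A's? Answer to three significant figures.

Setup A: H = 10²/(11×0.006) + 10 ≈ 1525.2 mm; DoF = Df − Dn = 297.053 − 215.815 ≈ 81.238 mm.
Setup B: H = 40²/(20×0.025) + 40 ≈ 3240.0 mm; DoF = Df − Dn = 2010.1 − 907.0 ≈ 1103.1 mm.
Ratio = 1103.1 / 81.238 ≈ 13.6.

13.6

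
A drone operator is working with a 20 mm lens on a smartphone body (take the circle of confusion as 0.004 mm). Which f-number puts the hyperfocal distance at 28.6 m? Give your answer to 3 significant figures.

f/3.50

Rearrange H = f²/(N·c) + f for N: N = f² / ((H − f)·c).
N = 20² / ((28600 − 20) × 0.004) = 400 / 114.3 ≈ 3.50.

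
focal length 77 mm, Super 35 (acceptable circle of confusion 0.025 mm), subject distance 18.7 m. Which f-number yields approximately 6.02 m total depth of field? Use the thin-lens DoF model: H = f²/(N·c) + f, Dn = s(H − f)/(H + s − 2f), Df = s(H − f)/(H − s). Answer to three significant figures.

f/2.00

Write h = H − f = f²/(N·c). The thin-lens limits are Dn = s·h/(h + (s−f)) and Df = s·h/(h − (s−f)), so DoF = Df − Dn = 2·s·(s−f)·h / (h² − (s−f)²).
That is a quadratic in h: DoF·h² − 2·s·(s−f)·h − DoF·(s−f)² = 0 ⇒ h = (s−f)·(s + √(s² + DoF²)) / DoF = 18623 × (18700 + √(18700² + 6020²)) / 6020 = 18623 × (18700 + 19645.1) / 6020 ≈ 118621 mm.
Then N = f²/(c·h) = 77² / (0.025 × 118621) = 5929 / 2965.5 ≈ 2.00.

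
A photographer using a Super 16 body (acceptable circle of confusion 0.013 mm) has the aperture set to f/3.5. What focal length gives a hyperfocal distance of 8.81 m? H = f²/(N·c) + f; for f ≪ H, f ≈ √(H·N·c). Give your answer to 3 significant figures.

20.0 mm

From H = f²/(N·c) + f, with f ≪ H: f ≈ √(H·N·c) = √(8810 × 3.5 × 0.013) = √400.85 ≈ 20.02 mm.
The +f correction barely moves this — solving exactly, f² + N·c·f − N·c·H = 0 ⇒ f = (−N·c + √((N·c)² + 4·N·c·H))/2 = (−0.0455 + √1603.4)/2 ≈ 19.999 mm, so f ≈ 20.0 mm.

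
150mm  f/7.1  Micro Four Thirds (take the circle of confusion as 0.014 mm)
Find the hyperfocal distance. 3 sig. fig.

Hyperfocal distance H = f²/(N·c) + f = 150²/(7.1 × 0.014) + 150 = 22500/0.0994 + 150 ≈ 226508.1 mm ≈ 227 m.

227 m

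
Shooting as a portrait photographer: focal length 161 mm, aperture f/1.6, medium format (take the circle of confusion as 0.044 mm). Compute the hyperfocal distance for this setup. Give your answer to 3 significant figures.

368 m

Hyperfocal distance H = f²/(N·c) + f = 161²/(1.6 × 0.044) + 161 = 25921/0.0704 + 161 ≈ 368357.0 mm ≈ 368 m.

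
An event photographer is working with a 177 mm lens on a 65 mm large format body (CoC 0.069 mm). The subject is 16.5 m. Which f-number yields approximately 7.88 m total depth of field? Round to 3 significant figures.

Write h = H − f = f²/(N·c). The thin-lens limits are Dn = s·h/(h + (s−f)) and Df = s·h/(h − (s−f)), so DoF = Df − Dn = 2·s·(s−f)·h / (h² − (s−f)²).
That is a quadratic in h: DoF·h² − 2·s·(s−f)·h − DoF·(s−f)² = 0 ⇒ h = (s−f)·(s + √(s² + DoF²)) / DoF = 16323 × (16500 + √(16500² + 7880²)) / 7880 = 16323 × (16500 + 18285.1) / 7880 ≈ 72055 mm.
Then N = f²/(c·h) = 177² / (0.069 × 72055) = 31329 / 4971.8 ≈ 6.30.

f/6.30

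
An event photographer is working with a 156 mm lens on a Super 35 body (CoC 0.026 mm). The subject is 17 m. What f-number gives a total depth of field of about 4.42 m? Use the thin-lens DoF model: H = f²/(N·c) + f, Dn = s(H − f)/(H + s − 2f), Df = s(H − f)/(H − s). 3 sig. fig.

f/7.11

Write h = H − f = f²/(N·c). The thin-lens limits are Dn = s·h/(h + (s−f)) and Df = s·h/(h − (s−f)), so DoF = Df − Dn = 2·s·(s−f)·h / (h² − (s−f)²).
That is a quadratic in h: DoF·h² − 2·s·(s−f)·h − DoF·(s−f)² = 0 ⇒ h = (s−f)·(s + √(s² + DoF²)) / DoF = 16844 × (17000 + √(17000² + 4420²)) / 4420 = 16844 × (17000 + 17565.2) / 4420 ≈ 131723 mm.
Then N = f²/(c·h) = 156² / (0.026 × 131723) = 24336 / 3424.8 ≈ 7.11.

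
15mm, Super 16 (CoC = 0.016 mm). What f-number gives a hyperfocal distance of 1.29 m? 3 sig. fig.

Rearrange H = f²/(N·c) + f for N: N = f² / ((H − f)·c).
N = 15² / ((1290 − 15) × 0.016) = 225 / 20.40 ≈ 11.

f/11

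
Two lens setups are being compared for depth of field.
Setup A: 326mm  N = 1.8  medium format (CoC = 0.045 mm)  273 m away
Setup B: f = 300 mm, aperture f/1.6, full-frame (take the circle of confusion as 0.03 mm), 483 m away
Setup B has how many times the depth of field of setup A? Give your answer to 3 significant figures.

2.25

Setup A: H = 326²/(1.8×0.045) + 326 ≈ 1312375.4 mm; DoF = Df − Dn = 344620 − 226027 ≈ 118593 mm.
Setup B: H = 300²/(1.6×0.03) + 300 ≈ 1875300.0 mm; DoF = Df − Dn = 650452 − 384114 ≈ 266338 mm.
Ratio = 266338 / 118593 ≈ 2.25.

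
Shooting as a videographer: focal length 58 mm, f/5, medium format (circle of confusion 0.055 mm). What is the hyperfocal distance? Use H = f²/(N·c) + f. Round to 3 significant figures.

12.3 m

Hyperfocal distance H = f²/(N·c) + f = 58²/(5 × 0.055) + 58 = 3364/0.275 + 58 ≈ 12290.7 mm ≈ 12.3 m.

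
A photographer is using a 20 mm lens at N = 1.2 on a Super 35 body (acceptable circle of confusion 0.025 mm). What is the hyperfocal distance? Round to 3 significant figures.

Hyperfocal distance H = f²/(N·c) + f = 20²/(1.2 × 0.025) + 20 = 400/0.03 + 20 ≈ 13353.3 mm ≈ 13.4 m.

13.4 m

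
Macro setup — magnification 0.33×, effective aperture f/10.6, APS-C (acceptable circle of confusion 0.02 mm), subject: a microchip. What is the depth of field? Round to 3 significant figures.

At magnification m, DoF ≈ 2·N_eff·c/m² = 2 × 10.6 × 0.02 / 0.33² = 0.424 / 0.1089 ≈ 3.89 mm.

3.89 mm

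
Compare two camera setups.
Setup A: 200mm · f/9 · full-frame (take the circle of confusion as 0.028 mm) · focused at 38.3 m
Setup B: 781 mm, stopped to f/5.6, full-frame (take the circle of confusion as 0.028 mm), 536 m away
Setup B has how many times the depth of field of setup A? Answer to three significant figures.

7.71

Setup A: H = 200²/(9×0.028) + 200 ≈ 158930.2 mm; DoF = Df − Dn = 50397 − 30886 ≈ 19511 mm.
Setup B: H = 781²/(5.6×0.028) + 781 ≈ 3890838.4 mm; DoF = Df − Dn = 621512 − 471173 ≈ 150339 mm.
Ratio = 150339 / 19511 ≈ 7.71.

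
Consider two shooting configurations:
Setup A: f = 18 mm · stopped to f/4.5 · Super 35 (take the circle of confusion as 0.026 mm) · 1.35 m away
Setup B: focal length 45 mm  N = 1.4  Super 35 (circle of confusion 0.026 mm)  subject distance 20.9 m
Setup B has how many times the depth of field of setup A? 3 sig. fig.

Setup A: H = 18²/(4.5×0.026) + 18 ≈ 2787.2 mm; DoF = Df − Dn = 2601.2 − 911.5 ≈ 1689.7 mm.
Setup B: H = 45²/(1.4×0.026) + 45 ≈ 55676.9 mm; DoF = Df − Dn = 33433 − 15201 ≈ 18232 mm.
Ratio = 18232 / 1689.7 ≈ 10.8.

10.8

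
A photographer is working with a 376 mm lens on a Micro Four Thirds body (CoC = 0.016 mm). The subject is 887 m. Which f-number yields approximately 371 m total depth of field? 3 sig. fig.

Write h = H − f = f²/(N·c). The thin-lens limits are Dn = s·h/(h + (s−f)) and Df = s·h/(h − (s−f)), so DoF = Df − Dn = 2·s·(s−f)·h / (h² − (s−f)²).
That is a quadratic in h: DoF·h² − 2·s·(s−f)·h − DoF·(s−f)² = 0 ⇒ h = (s−f)·(s + √(s² + DoF²)) / DoF = 886624 × (887000 + √(887000² + 371000²)) / 371000 = 886624 × (887000 + 961462) / 371000 ≈ 4417496 mm.
Then N = f²/(c·h) = 376² / (0.016 × 4417496) = 141376 / 70680 ≈ 2.00.

f/2.00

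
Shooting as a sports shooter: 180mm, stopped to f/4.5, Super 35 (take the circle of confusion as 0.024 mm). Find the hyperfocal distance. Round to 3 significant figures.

Hyperfocal distance H = f²/(N·c) + f = 180²/(4.5 × 0.024) + 180 = 32400/0.108 + 180 ≈ 300180.0 mm ≈ 300 m.

300 m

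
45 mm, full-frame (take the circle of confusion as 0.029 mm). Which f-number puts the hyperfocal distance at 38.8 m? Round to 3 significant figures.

f/1.80

Rearrange H = f²/(N·c) + f for N: N = f² / ((H − f)·c).
N = 45² / ((38800 − 45) × 0.029) = 2025 / 1124 ≈ 1.80.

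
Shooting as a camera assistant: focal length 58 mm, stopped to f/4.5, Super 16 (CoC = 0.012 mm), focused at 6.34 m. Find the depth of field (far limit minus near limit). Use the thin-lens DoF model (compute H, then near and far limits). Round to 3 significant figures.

1.29 m

Hyperfocal distance H = f²/(N·c) + f = 58²/(4.5 × 0.012) + 58 = 3364/0.054 + 58 ≈ 62354.3 mm ≈ 62.35 m.
Near limit Dn = s·(H − f)/(H + s − 2f) = 6340 × (62354.3 − 58) / (62354.3 + 6340 − 2 × 58) = 6340 × 62296.3 / 68578.3 ≈ 5759.2 mm.
Far limit Df = s·(H − f)/(H − s) = 6340 × (62354.3 − 58) / (62354.3 − 6340) = 6340 × 62296.3 / 56014.3 ≈ 7051.0 mm.
Depth of field = Df − Dn = 7051.0 − 5759.2 ≈ 1291.8 mm ≈ 1.29 m.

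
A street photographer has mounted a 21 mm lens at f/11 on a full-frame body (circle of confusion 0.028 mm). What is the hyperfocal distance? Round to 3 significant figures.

Hyperfocal distance H = f²/(N·c) + f = 21²/(11 × 0.028) + 21 = 441/0.308 + 21 ≈ 1452.8 mm ≈ 1.45 m.

1.45 m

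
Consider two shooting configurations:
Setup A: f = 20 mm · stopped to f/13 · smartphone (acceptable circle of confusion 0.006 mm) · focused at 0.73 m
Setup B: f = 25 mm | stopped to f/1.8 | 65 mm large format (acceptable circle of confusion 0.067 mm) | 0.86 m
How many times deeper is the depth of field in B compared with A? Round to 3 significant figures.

Setup A: H = 20²/(13×0.006) + 20 ≈ 5148.2 mm; DoF = Df − Dn = 847.31 − 641.22 ≈ 206.09 mm.
Setup B: H = 25²/(1.8×0.067) + 25 ≈ 5207.4 mm; DoF = Df − Dn = 1025.18 − 740.66 ≈ 284.52 mm.
Ratio = 284.52 / 206.09 ≈ 1.38.

1.38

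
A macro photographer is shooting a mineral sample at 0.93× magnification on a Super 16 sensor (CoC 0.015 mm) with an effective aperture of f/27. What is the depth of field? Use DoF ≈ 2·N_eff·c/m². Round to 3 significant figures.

At magnification m, DoF ≈ 2·N_eff·c/m² = 2 × 27 × 0.015 / 0.93² = 0.81 / 0.8649 ≈ 0.937 mm.

0.937 mm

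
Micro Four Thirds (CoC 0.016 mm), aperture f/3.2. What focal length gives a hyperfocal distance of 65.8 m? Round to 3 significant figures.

58.0 mm

From H = f²/(N·c) + f, with f ≪ H: f ≈ √(H·N·c) = √(65800 × 3.2 × 0.016) = √3369.0 ≈ 58.04 mm.
The +f correction barely moves this — solving exactly, f² + N·c·f − N·c·H = 0 ⇒ f = (−N·c + √((N·c)² + 4·N·c·H))/2 = (−0.0512 + √13476)/2 ≈ 58.017 mm, so f ≈ 58.0 mm.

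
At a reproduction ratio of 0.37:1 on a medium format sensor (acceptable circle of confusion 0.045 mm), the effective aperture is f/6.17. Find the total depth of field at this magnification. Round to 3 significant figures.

4.06 mm

At magnification m, DoF ≈ 2·N_eff·c/m² = 2 × 6.17 × 0.045 / 0.37² = 0.5553 / 0.1369 ≈ 4.06 mm.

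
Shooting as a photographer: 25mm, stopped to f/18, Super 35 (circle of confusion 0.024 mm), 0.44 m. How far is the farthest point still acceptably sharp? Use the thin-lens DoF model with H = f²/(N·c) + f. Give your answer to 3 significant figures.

0.617 m

Hyperfocal distance H = f²/(N·c) + f = 25²/(18 × 0.024) + 25 = 625/0.432 + 25 ≈ 1471.8 mm ≈ 1.472 m.
Far limit Df = s·(H − f)/(H − s) = 440 × (1471.8 − 25) / (1471.8 − 440) = 440 × 1446.8 / 1031.8 ≈ 616.98 mm ≈ 0.617 m.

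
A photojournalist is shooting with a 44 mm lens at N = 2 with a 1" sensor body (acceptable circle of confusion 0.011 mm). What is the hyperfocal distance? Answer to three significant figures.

Hyperfocal distance H = f²/(N·c) + f = 44²/(2 × 0.011) + 44 = 1936/0.022 + 44 ≈ 88044.0 mm ≈ 88.0 m.

88.0 m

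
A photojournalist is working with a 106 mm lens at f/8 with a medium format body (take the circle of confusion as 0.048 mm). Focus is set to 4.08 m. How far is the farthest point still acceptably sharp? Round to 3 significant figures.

Hyperfocal distance H = f²/(N·c) + f = 106²/(8 × 0.048) + 106 = 11236/0.384 + 106 ≈ 29366.4 mm ≈ 29.37 m.
Far limit Df = s·(H − f)/(H − s) = 4080 × (29366.4 − 106) / (29366.4 − 4080) = 4080 × 29260.4 / 25286.4 ≈ 4721.2 mm ≈ 4.72 m.

4.72 m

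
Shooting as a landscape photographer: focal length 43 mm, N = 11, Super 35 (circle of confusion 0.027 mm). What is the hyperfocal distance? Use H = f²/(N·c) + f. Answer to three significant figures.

6.27 m

Hyperfocal distance H = f²/(N·c) + f = 43²/(11 × 0.027) + 43 = 1849/0.297 + 43 ≈ 6268.6 mm ≈ 6.27 m.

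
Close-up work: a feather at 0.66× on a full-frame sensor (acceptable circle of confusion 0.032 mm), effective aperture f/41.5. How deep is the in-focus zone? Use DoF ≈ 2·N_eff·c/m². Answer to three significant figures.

6.10 mm

At magnification m, DoF ≈ 2·N_eff·c/m² = 2 × 41.5 × 0.032 / 0.66² = 2.656 / 0.4356 ≈ 6.1 mm.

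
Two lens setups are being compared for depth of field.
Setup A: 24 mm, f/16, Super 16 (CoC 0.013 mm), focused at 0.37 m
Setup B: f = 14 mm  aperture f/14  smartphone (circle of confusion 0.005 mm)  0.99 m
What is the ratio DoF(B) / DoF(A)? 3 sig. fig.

8.36

Setup A: H = 24²/(16×0.013) + 24 ≈ 2793.2 mm; DoF = Df − Dn = 422.830 − 328.905 ≈ 93.925 mm.
Setup B: H = 14²/(14×0.005) + 14 ≈ 2814.0 mm; DoF = Df − Dn = 1519.74 − 734.11 ≈ 785.63 mm.
Ratio = 785.63 / 93.925 ≈ 8.36.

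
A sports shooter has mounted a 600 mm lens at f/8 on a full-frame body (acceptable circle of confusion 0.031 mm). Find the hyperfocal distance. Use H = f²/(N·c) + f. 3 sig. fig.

1450 m

Hyperfocal distance H = f²/(N·c) + f = 600²/(8 × 0.031) + 600 = 360000/0.248 + 600 ≈ 1452212.9 mm ≈ 1450 m.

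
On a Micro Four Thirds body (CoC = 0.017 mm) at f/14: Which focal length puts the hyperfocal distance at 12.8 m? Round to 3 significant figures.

From H = f²/(N·c) + f, with f ≪ H: f ≈ √(H·N·c) = √(12800 × 14 × 0.017) = √3046.4 ≈ 55.19 mm.
Exact: f² + N·c·f − N·c·H = 0 ⇒ f = (−N·c + √((N·c)² + 4·N·c·H))/2 = (−0.238 + √12186)/2 ≈ 55.075 mm ≈ 55.1 mm.

55.1 mm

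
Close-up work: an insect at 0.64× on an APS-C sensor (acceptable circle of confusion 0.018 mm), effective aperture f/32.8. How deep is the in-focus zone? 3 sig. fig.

2.88 mm

At magnification m, DoF ≈ 2·N_eff·c/m² = 2 × 32.8 × 0.018 / 0.64² = 1.181 / 0.4096 ≈ 2.88 mm.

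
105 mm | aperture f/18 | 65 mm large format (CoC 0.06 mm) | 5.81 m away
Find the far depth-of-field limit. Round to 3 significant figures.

13.2 m

Hyperfocal distance H = f²/(N·c) + f = 105²/(18 × 0.06) + 105 = 11025/1.08 + 105 ≈ 10313.3 mm ≈ 10.31 m.
Far limit Df = s·(H − f)/(H − s) = 5810 × (10313.3 − 105) / (10313.3 − 5810) = 5810 × 10208.3 / 4503.3 ≈ 13170 mm ≈ 13.2 m.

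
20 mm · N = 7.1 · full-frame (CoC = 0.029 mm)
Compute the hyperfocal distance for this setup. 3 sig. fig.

1.96 m

Hyperfocal distance H = f²/(N·c) + f = 20²/(7.1 × 0.029) + 20 = 400/0.2059 + 20 ≈ 1962.7 mm ≈ 1.96 m.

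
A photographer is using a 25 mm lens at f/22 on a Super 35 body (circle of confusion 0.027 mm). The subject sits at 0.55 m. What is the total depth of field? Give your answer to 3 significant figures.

0.731 m

Hyperfocal distance H = f²/(N·c) + f = 25²/(22 × 0.027) + 25 = 625/0.594 + 25 ≈ 1077.2 mm ≈ 1.077 m.
Near limit Dn = s·(H − f)/(H + s − 2f) = 550 × (1077.2 − 25) / (1077.2 + 550 − 2 × 25) = 550 × 1052.2 / 1577.2 ≈ 366.92 mm.
Far limit Df = s·(H − f)/(H − s) = 550 × (1077.2 − 25) / (1077.2 − 550) = 550 × 1052.2 / 527.2 ≈ 1097.72 mm.
Depth of field = Df − Dn = 1097.72 − 366.92 ≈ 730.80 mm ≈ 0.731 m.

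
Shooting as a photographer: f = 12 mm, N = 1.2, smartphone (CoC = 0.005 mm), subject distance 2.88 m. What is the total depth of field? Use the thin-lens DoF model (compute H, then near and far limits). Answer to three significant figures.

Hyperfocal distance H = f²/(N·c) + f = 12²/(1.2 × 0.005) + 12 = 144/0.006 + 12 ≈ 24012.0 mm ≈ 24.01 m.
Near limit Dn = s·(H − f)/(H + s − 2f) = 2880 × (24012.0 − 12) / (24012.0 + 2880 − 2 × 12) = 2880 × 24000.0 / 26868.0 ≈ 2572.58 mm.
Far limit Df = s·(H − f)/(H − s) = 2880 × (24012.0 − 12) / (24012.0 − 2880) = 2880 × 24000.0 / 21132.0 ≈ 3270.87 mm.
Depth of field = Df − Dn = 3270.87 − 2572.58 ≈ 698.29 mm ≈ 0.698 m.

0.698 m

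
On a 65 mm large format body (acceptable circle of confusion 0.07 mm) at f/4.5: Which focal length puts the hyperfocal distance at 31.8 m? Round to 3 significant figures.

From H = f²/(N·c) + f, with f ≪ H: f ≈ √(H·N·c) = √(31800 × 4.5 × 0.07) = √10017 ≈ 100.1 mm.
Exact: f² + N·c·f − N·c·H = 0 ⇒ f = (−N·c + √((N·c)² + 4·N·c·H))/2 = (−0.315 + √40068)/2 ≈ 99.928 mm ≈ 99.9 mm.

99.9 mm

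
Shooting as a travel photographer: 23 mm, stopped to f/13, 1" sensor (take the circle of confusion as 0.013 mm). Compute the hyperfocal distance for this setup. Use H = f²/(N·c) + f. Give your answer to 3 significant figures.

Hyperfocal distance H = f²/(N·c) + f = 23²/(13 × 0.013) + 23 = 529/0.169 + 23 ≈ 3153.2 mm ≈ 3.15 m.

3.15 m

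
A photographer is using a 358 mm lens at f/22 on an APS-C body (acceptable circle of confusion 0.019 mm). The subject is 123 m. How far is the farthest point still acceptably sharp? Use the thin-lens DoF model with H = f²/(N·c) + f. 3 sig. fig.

205 m

Hyperfocal distance H = f²/(N·c) + f = 358²/(22 × 0.019) + 358 = 128164/0.418 + 358 ≈ 306970.4 mm ≈ 307.0 m.
Far limit Df = s·(H − f)/(H − s) = 123000 × (306970.4 − 358) / (306970.4 − 123000) = 123000 × 306612.4 / 183970.4 ≈ 204997 mm ≈ 205 m.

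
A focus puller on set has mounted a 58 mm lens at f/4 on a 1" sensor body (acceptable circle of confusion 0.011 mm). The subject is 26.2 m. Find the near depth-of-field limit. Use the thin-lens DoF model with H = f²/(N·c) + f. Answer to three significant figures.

Hyperfocal distance H = f²/(N·c) + f = 58²/(4 × 0.011) + 58 = 3364/0.044 + 58 ≈ 76512.5 mm ≈ 76.51 m.
Near limit Dn = s·(H − f)/(H + s − 2f) = 26200 × (76512.5 − 58) / (76512.5 + 26200 − 2 × 58) = 26200 × 76454.5 / 102596.5 ≈ 19524 mm ≈ 19.5 m.

19.5 m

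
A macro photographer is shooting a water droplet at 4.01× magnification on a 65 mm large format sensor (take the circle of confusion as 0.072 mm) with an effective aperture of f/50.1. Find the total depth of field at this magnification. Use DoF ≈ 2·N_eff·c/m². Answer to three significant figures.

At magnification m, DoF ≈ 2·N_eff·c/m² = 2 × 50.1 × 0.072 / 4.01² = 7.214 / 16.08 ≈ 0.449 mm.

0.449 mm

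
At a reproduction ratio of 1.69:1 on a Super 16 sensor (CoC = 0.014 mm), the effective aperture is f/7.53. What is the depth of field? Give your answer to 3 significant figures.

At magnification m, DoF ≈ 2·N_eff·c/m² = 2 × 7.53 × 0.014 / 1.69² = 0.2108 / 2.856 ≈ 0.0738 mm.

0.0738 mm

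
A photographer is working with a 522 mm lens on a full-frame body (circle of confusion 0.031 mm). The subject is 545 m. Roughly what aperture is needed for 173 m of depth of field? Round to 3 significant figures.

f/2.50

Write h = H − f = f²/(N·c). The thin-lens limits are Dn = s·h/(h + (s−f)) and Df = s·h/(h − (s−f)), so DoF = Df − Dn = 2·s·(s−f)·h / (h² − (s−f)²).
That is a quadratic in h: DoF·h² − 2·s·(s−f)·h − DoF·(s−f)² = 0 ⇒ h = (s−f)·(s + √(s² + DoF²)) / DoF = 544478 × (545000 + √(545000² + 173000²)) / 173000 = 544478 × (545000 + 571799) / 173000 ≈ 3514870 mm.
Then N = f²/(c·h) = 522² / (0.031 × 3514870) = 272484 / 108961 ≈ 2.50.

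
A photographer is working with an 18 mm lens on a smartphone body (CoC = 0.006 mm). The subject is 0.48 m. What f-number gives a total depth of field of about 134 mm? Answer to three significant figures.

Write h = H − f = f²/(N·c). The thin-lens limits are Dn = s·h/(h + (s−f)) and Df = s·h/(h − (s−f)), so DoF = Df − Dn = 2·s·(s−f)·h / (h² − (s−f)²).
That is a quadratic in h: DoF·h² − 2·s·(s−f)·h − DoF·(s−f)² = 0 ⇒ h = (s−f)·(s + √(s² + DoF²)) / DoF = 462 × (480 + √(480² + 134²)) / 134 = 462 × (480 + 498.353) / 134 ≈ 3373.1 mm.
Then N = f²/(c·h) = 18² / (0.006 × 3373.1) = 324 / 20.239 ≈ 16.

f/16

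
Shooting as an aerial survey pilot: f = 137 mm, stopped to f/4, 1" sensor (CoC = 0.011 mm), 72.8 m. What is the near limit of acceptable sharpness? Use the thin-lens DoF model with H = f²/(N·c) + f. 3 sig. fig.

Hyperfocal distance H = f²/(N·c) + f = 137²/(4 × 0.011) + 137 = 18769/0.044 + 137 ≈ 426705.2 mm ≈ 426.7 m.
Near limit Dn = s·(H − f)/(H + s − 2f) = 72800 × (426705.2 − 137) / (426705.2 + 72800 − 2 × 137) = 72800 × 426568.2 / 499231.2 ≈ 62204 mm ≈ 62.2 m.

62.2 m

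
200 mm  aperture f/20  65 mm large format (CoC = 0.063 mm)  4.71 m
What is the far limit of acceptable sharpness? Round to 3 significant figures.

5.49 m

Hyperfocal distance H = f²/(N·c) + f = 200²/(20 × 0.063) + 200 = 40000/1.26 + 200 ≈ 31946.0 mm ≈ 31.95 m.
Far limit Df = s·(H − f)/(H − s) = 4710 × (31946.0 − 200) / (31946.0 − 4710) = 4710 × 31746.0 / 27236.0 ≈ 5489.9 mm ≈ 5.49 m.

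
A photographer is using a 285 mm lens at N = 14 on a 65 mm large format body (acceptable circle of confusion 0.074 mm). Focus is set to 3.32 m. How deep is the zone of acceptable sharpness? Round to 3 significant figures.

Hyperfocal distance H = f²/(N·c) + f = 285²/(14 × 0.074) + 285 = 81225/1.036 + 285 ≈ 78687.5 mm ≈ 78.69 m.
Near limit Dn = s·(H − f)/(H + s − 2f) = 3320 × (78687.5 − 285) / (78687.5 + 3320 − 2 × 285) = 3320 × 78402.5 / 81437.5 ≈ 3196.27 mm.
Far limit Df = s·(H − f)/(H − s) = 3320 × (78687.5 − 285) / (78687.5 − 3320) = 3320 × 78402.5 / 75367.5 ≈ 3453.69 mm.
Depth of field = Df − Dn = 3453.69 − 3196.27 ≈ 257.42 mm.

257 mm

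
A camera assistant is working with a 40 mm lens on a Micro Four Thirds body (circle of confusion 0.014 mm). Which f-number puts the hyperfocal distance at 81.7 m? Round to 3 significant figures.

Rearrange H = f²/(N·c) + f for N: N = f² / ((H − f)·c).
N = 40² / ((81700 − 40) × 0.014) = 1600 / 1143 ≈ 1.40.

f/1.40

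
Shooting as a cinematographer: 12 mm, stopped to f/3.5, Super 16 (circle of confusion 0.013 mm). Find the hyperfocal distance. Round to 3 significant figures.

Hyperfocal distance H = f²/(N·c) + f = 12²/(3.5 × 0.013) + 12 = 144/0.0455 + 12 ≈ 3176.8 mm ≈ 3.18 m.

3.18 m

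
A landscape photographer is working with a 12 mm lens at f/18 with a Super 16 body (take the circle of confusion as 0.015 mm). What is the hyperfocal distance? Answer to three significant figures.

Hyperfocal distance H = f²/(N·c) + f = 12²/(18 × 0.015) + 12 = 144/0.27 + 12 ≈ 545.3 mm ≈ 0.545 m.

0.545 m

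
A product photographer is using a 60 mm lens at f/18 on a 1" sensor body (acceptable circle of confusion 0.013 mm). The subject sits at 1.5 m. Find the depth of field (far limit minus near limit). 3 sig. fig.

283 mm

Hyperfocal distance H = f²/(N·c) + f = 60²/(18 × 0.013) + 60 = 3600/0.234 + 60 ≈ 15444.6 mm ≈ 15.44 m.
Near limit Dn = s·(H − f)/(H + s − 2f) = 1500 × (15444.6 − 60) / (15444.6 + 1500 − 2 × 60) = 1500 × 15384.6 / 16824.6 ≈ 1371.62 mm.
Far limit Df = s·(H − f)/(H − s) = 1500 × (15444.6 − 60) / (15444.6 − 1500) = 1500 × 15384.6 / 13944.6 ≈ 1654.90 mm.
Depth of field = Df − Dn = 1654.90 − 1371.62 ≈ 283.28 mm.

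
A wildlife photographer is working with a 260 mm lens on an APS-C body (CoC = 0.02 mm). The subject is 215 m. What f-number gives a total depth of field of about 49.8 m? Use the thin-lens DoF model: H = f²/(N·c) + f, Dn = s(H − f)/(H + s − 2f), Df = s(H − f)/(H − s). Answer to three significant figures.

Write h = H − f = f²/(N·c). The thin-lens limits are Dn = s·h/(h + (s−f)) and Df = s·h/(h − (s−f)), so DoF = Df − Dn = 2·s·(s−f)·h / (h² − (s−f)²).
That is a quadratic in h: DoF·h² − 2·s·(s−f)·h − DoF·(s−f)² = 0 ⇒ h = (s−f)·(s + √(s² + DoF²)) / DoF = 214740 × (215000 + √(215000² + 49800²)) / 49800 = 214740 × (215000 + 220692) / 49800 ≈ 1878726 mm.
Then N = f²/(c·h) = 260² / (0.02 × 1878726) = 67600 / 37575 ≈ 1.80.

f/1.80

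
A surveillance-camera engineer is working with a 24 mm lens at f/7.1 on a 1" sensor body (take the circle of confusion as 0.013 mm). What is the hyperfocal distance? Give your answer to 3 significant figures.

6.26 m

Hyperfocal distance H = f²/(N·c) + f = 24²/(7.1 × 0.013) + 24 = 576/0.0923 + 24 ≈ 6264.5 mm ≈ 6.26 m.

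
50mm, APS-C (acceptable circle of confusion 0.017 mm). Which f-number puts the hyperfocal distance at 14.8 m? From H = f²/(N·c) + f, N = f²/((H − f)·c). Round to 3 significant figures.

Rearrange H = f²/(N·c) + f for N: N = f² / ((H − f)·c).
N = 50² / ((14800 − 50) × 0.017) = 2500 / 250.8 ≈ 9.97.

f/9.97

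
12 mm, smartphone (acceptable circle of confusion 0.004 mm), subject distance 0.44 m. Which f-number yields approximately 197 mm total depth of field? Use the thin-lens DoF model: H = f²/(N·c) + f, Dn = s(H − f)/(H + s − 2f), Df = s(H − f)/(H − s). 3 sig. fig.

f/18

Write h = H − f = f²/(N·c). The thin-lens limits are Dn = s·h/(h + (s−f)) and Df = s·h/(h − (s−f)), so DoF = Df − Dn = 2·s·(s−f)·h / (h² − (s−f)²).
That is a quadratic in h: DoF·h² − 2·s·(s−f)·h − DoF·(s−f)² = 0 ⇒ h = (s−f)·(s + √(s² + DoF²)) / DoF = 428 × (440 + √(440² + 197²)) / 197 = 428 × (440 + 482.088) / 197 ≈ 2003.3 mm.
Then N = f²/(c·h) = 12² / (0.004 × 2003.3) = 144 / 8.0133 ≈ 18.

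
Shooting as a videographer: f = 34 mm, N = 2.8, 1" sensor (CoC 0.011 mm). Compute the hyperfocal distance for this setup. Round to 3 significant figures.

Hyperfocal distance H = f²/(N·c) + f = 34²/(2.8 × 0.011) + 34 = 1156/0.0308 + 34 ≈ 37566.5 mm ≈ 37.6 m.

37.6 m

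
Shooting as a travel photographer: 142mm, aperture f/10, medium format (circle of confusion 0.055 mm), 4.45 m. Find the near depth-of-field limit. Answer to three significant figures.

Hyperfocal distance H = f²/(N·c) + f = 142²/(10 × 0.055) + 142 = 20164/0.55 + 142 ≈ 36803.8 mm ≈ 36.80 m.
Near limit Dn = s·(H − f)/(H + s − 2f) = 4450 × (36803.8 − 142) / (36803.8 + 4450 − 2 × 142) = 4450 × 36661.8 / 40969.8 ≈ 3982.1 mm ≈ 3.98 m.

3.98 m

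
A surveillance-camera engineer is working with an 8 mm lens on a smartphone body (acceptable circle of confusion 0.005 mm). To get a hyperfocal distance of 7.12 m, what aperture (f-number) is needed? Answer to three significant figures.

f/1.80

Rearrange H = f²/(N·c) + f for N: N = f² / ((H − f)·c).
N = 8² / ((7120 − 8) × 0.005) = 64 / 35.56 ≈ 1.80.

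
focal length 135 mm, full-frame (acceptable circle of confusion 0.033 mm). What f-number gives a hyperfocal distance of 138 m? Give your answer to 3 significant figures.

f/4.01

Rearrange H = f²/(N·c) + f for N: N = f² / ((H − f)·c).
N = 135² / ((138000 − 135) × 0.033) = 18225 / 4550 ≈ 4.01.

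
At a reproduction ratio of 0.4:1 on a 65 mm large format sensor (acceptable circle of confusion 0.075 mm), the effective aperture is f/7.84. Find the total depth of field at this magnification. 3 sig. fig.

At magnification m, DoF ≈ 2·N_eff·c/m² = 2 × 7.84 × 0.075 / 0.4² = 1.176 / 0.16 ≈ 7.35 mm.

7.35 mm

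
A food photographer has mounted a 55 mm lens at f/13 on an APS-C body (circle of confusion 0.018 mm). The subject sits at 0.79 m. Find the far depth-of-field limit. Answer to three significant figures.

0.838 m

Hyperfocal distance H = f²/(N·c) + f = 55²/(13 × 0.018) + 55 = 3025/0.234 + 55 ≈ 12982.4 mm ≈ 12.98 m.
Far limit Df = s·(H − f)/(H − s) = 790 × (12982.4 − 55) / (12982.4 − 790) = 790 × 12927.4 / 12192.4 ≈ 837.62 mm ≈ 0.838 m.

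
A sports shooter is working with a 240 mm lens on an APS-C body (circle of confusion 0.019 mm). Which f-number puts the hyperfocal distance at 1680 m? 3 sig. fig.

f/1.80

Rearrange H = f²/(N·c) + f for N: N = f² / ((H − f)·c).
N = 240² / ((1680000 − 240) × 0.019) = 57600 / 31915 ≈ 1.80.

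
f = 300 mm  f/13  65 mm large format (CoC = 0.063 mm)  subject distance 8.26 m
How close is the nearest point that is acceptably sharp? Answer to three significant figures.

Hyperfocal distance H = f²/(N·c) + f = 300²/(13 × 0.063) + 300 = 90000/0.819 + 300 ≈ 110190.1 mm ≈ 110.2 m.
Near limit Dn = s·(H − f)/(H + s − 2f) = 8260 × (110190.1 − 300) / (110190.1 + 8260 − 2 × 300) = 8260 × 109890.1 / 117850.1 ≈ 7702.1 mm ≈ 7.70 m.

7.70 m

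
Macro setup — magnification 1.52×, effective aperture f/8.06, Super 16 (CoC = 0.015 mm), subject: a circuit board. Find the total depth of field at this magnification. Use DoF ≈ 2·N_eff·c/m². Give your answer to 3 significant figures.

0.105 mm

At magnification m, DoF ≈ 2·N_eff·c/m² = 2 × 8.06 × 0.015 / 1.52² = 0.2418 / 2.31 ≈ 0.105 mm.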